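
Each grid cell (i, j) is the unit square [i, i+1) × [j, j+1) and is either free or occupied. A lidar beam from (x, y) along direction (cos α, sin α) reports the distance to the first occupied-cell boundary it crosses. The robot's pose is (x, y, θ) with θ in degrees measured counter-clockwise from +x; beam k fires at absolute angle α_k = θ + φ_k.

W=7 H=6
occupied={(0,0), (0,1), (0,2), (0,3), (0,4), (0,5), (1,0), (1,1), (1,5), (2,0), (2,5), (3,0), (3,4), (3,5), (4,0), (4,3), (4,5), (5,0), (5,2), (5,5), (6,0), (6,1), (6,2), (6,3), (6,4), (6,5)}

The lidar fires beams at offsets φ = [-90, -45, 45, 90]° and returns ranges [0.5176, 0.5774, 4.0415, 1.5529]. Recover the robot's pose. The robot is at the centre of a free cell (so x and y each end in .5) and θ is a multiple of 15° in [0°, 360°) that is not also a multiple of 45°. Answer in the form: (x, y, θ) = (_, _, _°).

(x, y, θ) = (1.5, 4.5, 255°)

Enumerate (i+0.5, j+0.5, θ) over the 16 free cells and 16 admissible headings. For each, cast all 4 beams and compare to the given ranges.
  (5.5, 4.5, 330°): beam 1 = 1.0000 ≠ 0.5176 ✗
  (2.5, 2.5, 150°): beam 1 = 1.7321 ≠ 0.5176 ✗
  (3.5, 2.5, 330°): beam 1 = 1.7321 ≠ 0.5176 ✗
  …
  (1.5, 4.5, 255°): r_1=0.5176, r_2=0.5774, r_3=4.0415, r_4=1.5529 — all match ✓
No second candidate reproduces the full scan.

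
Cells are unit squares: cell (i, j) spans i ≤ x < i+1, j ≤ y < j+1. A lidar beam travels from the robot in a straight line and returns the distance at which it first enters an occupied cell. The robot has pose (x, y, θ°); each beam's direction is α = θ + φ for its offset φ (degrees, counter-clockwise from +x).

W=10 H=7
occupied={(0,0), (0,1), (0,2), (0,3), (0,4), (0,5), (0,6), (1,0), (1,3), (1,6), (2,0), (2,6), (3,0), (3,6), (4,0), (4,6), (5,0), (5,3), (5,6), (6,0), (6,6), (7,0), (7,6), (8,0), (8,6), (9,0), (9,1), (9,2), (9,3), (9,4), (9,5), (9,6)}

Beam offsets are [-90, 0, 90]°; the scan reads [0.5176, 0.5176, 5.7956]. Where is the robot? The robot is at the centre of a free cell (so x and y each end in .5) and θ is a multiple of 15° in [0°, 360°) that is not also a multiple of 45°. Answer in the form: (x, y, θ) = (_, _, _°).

(x, y, θ) = (1.5, 4.5, 285°)

The pose lattice has 38·16 = 608 candidates. Test each by forward raycasting.
  (5.5, 5.5, 285°): beam 1 = 4.6587 ≠ 0.5176 ✗
  (2.5, 5.5, 60°): beam 1 = 3.0000 ≠ 0.5176 ✗
  (2.5, 4.5, 195°): beam 1 = 1.5529 ≠ 0.5176 ✗
  …
  (1.5, 4.5, 285°): r_1=0.5176, r_2=0.5176, r_3=5.7956 — all match ✓
No second candidate reproduces the full scan.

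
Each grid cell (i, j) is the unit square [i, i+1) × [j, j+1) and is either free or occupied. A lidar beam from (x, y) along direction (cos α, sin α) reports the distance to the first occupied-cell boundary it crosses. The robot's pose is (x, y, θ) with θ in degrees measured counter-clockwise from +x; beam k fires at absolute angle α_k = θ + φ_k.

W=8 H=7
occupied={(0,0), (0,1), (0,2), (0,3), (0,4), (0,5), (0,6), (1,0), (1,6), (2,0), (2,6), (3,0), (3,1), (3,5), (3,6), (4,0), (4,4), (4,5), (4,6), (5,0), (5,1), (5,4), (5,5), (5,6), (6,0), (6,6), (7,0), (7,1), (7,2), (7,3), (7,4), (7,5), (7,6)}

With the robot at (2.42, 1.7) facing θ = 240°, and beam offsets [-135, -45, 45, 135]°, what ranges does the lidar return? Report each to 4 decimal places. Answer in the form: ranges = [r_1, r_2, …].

ranges = [4.4517, 1.4701, 0.7247, 0.6005]

beam 1: φ=-135°, α=105°
  d=(-0.2588,0.9659)  start (2,1)  tX=1.6228 tY=0.3106  stride 1/|dx|=3.8637 1/|dy|=1.0353
    cross y-line → (2,2), t=0.3106
    cross y-line → (2,3), t=1.3459
    cross x-line → (1,3), t=1.6228
    cross y-line → (1,4), t=2.3811
    cross y-line → (1,5), t=3.4164
    cross y-line → (1,6), t=4.4517 (wall)
  → r_1 = 4.4517
beam 2: φ=-45°, α=195°
  d=(-0.9659,-0.2588)  start (2,1)  tX=0.4348 tY=2.7046  stride 1/|dx|=1.0353 1/|dy|=3.8637
    cross x-line → (1,1), t=0.4348
    cross x-line → (0,1), t=1.4701 (wall)
  → r_2 = 1.4701
beam 3: φ=45°, α=285°
  d=(0.2588,-0.9659)  start (2,1)  tX=2.2409 tY=0.7247  stride 1/|dx|=3.8637 1/|dy|=1.0353
    cross y-line → (2,0), t=0.7247 (wall)
  → r_3 = 0.7247
beam 4: φ=135°, α=15°
  d=(0.9659,0.2588)  start (2,1)  tX=0.6005 tY=1.1591  stride 1/|dx|=1.0353 1/|dy|=3.8637
    cross x-line → (3,1), t=0.6005 (wall)
  → r_4 = 0.6005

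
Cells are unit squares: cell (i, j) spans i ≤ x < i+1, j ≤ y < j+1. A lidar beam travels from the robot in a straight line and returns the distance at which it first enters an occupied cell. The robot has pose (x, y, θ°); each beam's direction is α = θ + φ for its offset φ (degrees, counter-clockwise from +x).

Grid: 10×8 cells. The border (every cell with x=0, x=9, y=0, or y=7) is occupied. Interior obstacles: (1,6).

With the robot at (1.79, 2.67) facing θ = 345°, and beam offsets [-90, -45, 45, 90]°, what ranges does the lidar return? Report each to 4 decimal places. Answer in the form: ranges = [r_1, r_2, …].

beam 1: φ=-90°, α=255°
  dir = (cos 255°, sin 255°) = (-0.2588, -0.9659); from cell (1,2)
  next x-line at t=3.0523, next y-line at t=0.6936; Δt_x=3.8637, Δt_y=1.0353
    y: enter (1,1) at t=0.6936
    y: enter (1,0) at t=1.7289 ← occupied
  → r_1 = 1.7289
beam 2: φ=-45°, α=300°
  dir = (cos 300°, sin 300°) = (0.5000, -0.8660); from cell (1,2)
  next x-line at t=0.4200, next y-line at t=0.7736; Δt_x=2.0000, Δt_y=1.1547
    x: enter (2,2) at t=0.4200
    y: enter (2,1) at t=0.7736
    y: enter (2,0) at t=1.9283 ← occupied
  → r_2 = 1.9283
beam 3: φ=45°, α=30°
  dir = (cos 30°, sin 30°) = (0.8660, 0.5000); from cell (1,2)
  next x-line at t=0.2425, next y-line at t=0.6600; Δt_x=1.1547, Δt_y=2.0000
    x: enter (2,2) at t=0.2425
    y: enter (2,3) at t=0.6600
    x: enter (3,3) at t=1.3972
    x: enter (4,3) at t=2.5519
    y: enter (4,4) at t=2.6600
    x: enter (5,4) at t=3.7066
    y: enter (5,5) at t=4.6600
    x: enter (6,5) at t=4.8613
    x: enter (7,5) at t=6.0160
    y: enter (7,6) at t=6.6600
    x: enter (8,6) at t=7.1707
    x: enter (9,6) at t=8.3254 ← occupied
  → r_3 = 8.3254
beam 4: φ=90°, α=75°
  dir = (cos 75°, sin 75°) = (0.2588, 0.9659); from cell (1,2)
  next x-line at t=0.8114, next y-line at t=0.3416; Δt_x=3.8637, Δt_y=1.0353
    y: enter (1,3) at t=0.3416
    x: enter (2,3) at t=0.8114
    y: enter (2,4) at t=1.3769
    y: enter (2,5) at t=2.4122
    y: enter (2,6) at t=3.4475
    y: enter (2,7) at t=4.4827 ← occupied
  → r_4 = 4.4827

ranges = [1.7289, 1.9283, 8.3254, 4.4827]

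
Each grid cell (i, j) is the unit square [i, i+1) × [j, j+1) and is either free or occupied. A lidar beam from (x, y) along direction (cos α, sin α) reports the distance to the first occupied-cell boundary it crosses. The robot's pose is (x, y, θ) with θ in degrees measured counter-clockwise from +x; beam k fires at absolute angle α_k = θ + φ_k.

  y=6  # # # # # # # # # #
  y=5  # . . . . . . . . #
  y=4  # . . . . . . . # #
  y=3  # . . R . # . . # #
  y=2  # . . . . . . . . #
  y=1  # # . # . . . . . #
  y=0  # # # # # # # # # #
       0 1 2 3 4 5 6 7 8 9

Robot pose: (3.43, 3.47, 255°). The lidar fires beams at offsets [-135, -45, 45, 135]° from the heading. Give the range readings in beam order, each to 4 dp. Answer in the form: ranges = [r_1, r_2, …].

beam 1: φ=-135°, α=120°
  d=(-0.5000,0.8660)  start (3,3)  tX=0.8600 tY=0.6120  stride 1/|dx|=2.0000 1/|dy|=1.1547
    cross y-line → (3,4), t=0.6120
    cross x-line → (2,4), t=0.8600
    cross y-line → (2,5), t=1.7667
    cross x-line → (1,5), t=2.8600
    cross y-line → (1,6), t=2.9214 (wall)
  → r_1 = 2.9214
beam 2: φ=-45°, α=210°
  d=(-0.8660,-0.5000)  start (3,3)  tX=0.4965 tY=0.9400  stride 1/|dx|=1.1547 1/|dy|=2.0000
    cross x-line → (2,3), t=0.4965
    cross y-line → (2,2), t=0.9400
    cross x-line → (1,2), t=1.6512
    cross x-line → (0,2), t=2.8059 (wall)
  → r_2 = 2.8059
beam 3: φ=45°, α=300°
  d=(0.5000,-0.8660)  start (3,3)  tX=1.1400 tY=0.5427  stride 1/|dx|=2.0000 1/|dy|=1.1547
    cross y-line → (3,2), t=0.5427
    cross x-line → (4,2), t=1.1400
    cross y-line → (4,1), t=1.6974
    cross y-line → (4,0), t=2.8521 (wall)
  → r_3 = 2.8521
beam 4: φ=135°, α=30°
  d=(0.8660,0.5000)  start (3,3)  tX=0.6582 tY=1.0600  stride 1/|dx|=1.1547 1/|dy|=2.0000
    cross x-line → (4,3), t=0.6582
    cross y-line → (4,4), t=1.0600
    cross x-line → (5,4), t=1.8129
    cross x-line → (6,4), t=2.9676
    cross y-line → (6,5), t=3.0600
    cross x-line → (7,5), t=4.1223
    cross y-line → (7,6), t=5.0600 (wall)
  → r_4 = 5.0600

ranges = [2.9214, 2.8059, 2.8521, 5.0600]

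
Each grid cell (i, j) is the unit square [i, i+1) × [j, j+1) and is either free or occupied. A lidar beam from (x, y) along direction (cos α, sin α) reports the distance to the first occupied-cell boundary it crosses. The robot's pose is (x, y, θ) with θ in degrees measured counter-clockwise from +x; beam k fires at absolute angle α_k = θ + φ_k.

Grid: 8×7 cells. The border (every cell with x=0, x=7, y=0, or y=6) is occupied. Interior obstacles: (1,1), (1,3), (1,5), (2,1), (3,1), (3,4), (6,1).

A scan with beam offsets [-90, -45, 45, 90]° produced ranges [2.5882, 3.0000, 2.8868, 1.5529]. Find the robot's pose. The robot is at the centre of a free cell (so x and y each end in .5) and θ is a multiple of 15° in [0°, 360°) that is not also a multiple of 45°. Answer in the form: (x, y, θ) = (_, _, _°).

(x, y, θ) = (4.5, 4.5, 345°)

Candidates: 23 free-cell centres × 16 headings = 368 poses. Raycast each; keep the one whose scan matches to 4 dp.
  (2.5, 3.5, 255°): beam 1 = 0.5176 ≠ 2.5882 ✗
  (2.5, 2.5, 210°): beam 1 = 1.0000 ≠ 2.5882 ✗
  (6.5, 5.5, 165°): beam 1 = 0.5176 ≠ 2.5882 ✗
  (5.5, 3.5, 105°): beam 1 = 1.5529 ≠ 2.5882 ✗
  …
  (4.5, 4.5, 345°): r_1=2.5882, r_2=3.0000, r_3=2.8868, r_4=1.5529 — all match ✓
Unique over the lattice → pose = (4.5, 4.5, 345°).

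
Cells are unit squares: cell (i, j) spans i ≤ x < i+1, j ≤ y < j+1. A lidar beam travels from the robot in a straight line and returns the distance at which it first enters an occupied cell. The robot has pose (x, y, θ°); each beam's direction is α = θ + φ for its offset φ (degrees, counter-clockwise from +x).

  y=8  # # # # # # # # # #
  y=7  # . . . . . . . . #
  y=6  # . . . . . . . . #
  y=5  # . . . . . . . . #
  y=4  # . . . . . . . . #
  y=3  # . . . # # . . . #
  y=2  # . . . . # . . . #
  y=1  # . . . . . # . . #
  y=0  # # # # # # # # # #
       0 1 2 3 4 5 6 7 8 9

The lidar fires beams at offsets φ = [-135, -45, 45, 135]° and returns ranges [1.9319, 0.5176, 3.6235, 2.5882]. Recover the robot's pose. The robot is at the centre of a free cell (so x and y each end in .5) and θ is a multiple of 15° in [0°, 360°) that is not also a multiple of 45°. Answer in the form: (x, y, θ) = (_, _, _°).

(x, y, θ) = (8.5, 4.5, 60°)

The pose lattice has 52·16 = 832 candidates. Test each by forward raycasting.
  (2.5, 7.5, 150°): beam 3 = 1.5529 ≠ 3.6235 ✗
  (8.5, 6.5, 165°): beam 1 = 0.5774 ≠ 1.9319 ✗
  (4.5, 1.5, 195°): beam 1 = 1.0000 ≠ 1.9319 ✗
  (8.5, 2.5, 105°): beam 1 = 0.5774 ≠ 1.9319 ✗
  …
  (8.5, 4.5, 60°): r_1=1.9319, r_2=0.5176, r_3=3.6235, r_4=2.5882 — all match ✓
Unique over the lattice → pose = (8.5, 4.5, 60°).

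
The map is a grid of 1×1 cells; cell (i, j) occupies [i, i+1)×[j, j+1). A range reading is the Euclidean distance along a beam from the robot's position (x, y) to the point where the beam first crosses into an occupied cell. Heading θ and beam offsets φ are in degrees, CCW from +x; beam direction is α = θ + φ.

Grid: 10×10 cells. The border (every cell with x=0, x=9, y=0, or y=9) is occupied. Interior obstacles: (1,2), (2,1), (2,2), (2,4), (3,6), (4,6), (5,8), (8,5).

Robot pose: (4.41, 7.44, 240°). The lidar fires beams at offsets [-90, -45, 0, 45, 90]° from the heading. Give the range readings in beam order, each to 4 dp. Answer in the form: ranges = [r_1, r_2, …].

ranges = [3.1200, 3.5303, 0.5081, 0.4555, 4.1454]

beam 1: φ=-90°, α=150°
  d=(-0.8660,0.5000)  start (4,7)  tX=0.4734 tY=1.1200  stride 1/|dx|=1.1547 1/|dy|=2.0000
    cross x-line → (3,7), t=0.4734
    cross y-line → (3,8), t=1.1200
    cross x-line → (2,8), t=1.6281
    cross x-line → (1,8), t=2.7828
    cross y-line → (1,9), t=3.1200 (wall)
  → r_1 = 3.1200
beam 2: φ=-45°, α=195°
  d=(-0.9659,-0.2588)  start (4,7)  tX=0.4245 tY=1.7000  stride 1/|dx|=1.0353 1/|dy|=3.8637
    cross x-line → (3,7), t=0.4245
    cross x-line → (2,7), t=1.4597
    cross y-line → (2,6), t=1.7000
    cross x-line → (1,6), t=2.4950
    cross x-line → (0,6), t=3.5303 (wall)
  → r_2 = 3.5303
beam 3: φ=0°, α=240°
  d=(-0.5000,-0.8660)  start (4,7)  tX=0.8200 tY=0.5081  stride 1/|dx|=2.0000 1/|dy|=1.1547
    cross y-line → (4,6), t=0.5081 (wall)
  → r_3 = 0.5081
beam 4: φ=45°, α=285°
  d=(0.2588,-0.9659)  start (4,7)  tX=2.2796 tY=0.4555  stride 1/|dx|=3.8637 1/|dy|=1.0353
    cross y-line → (4,6), t=0.4555 (wall)
  → r_4 = 0.4555
beam 5: φ=90°, α=330°
  d=(0.8660,-0.5000)  start (4,7)  tX=0.6813 tY=0.8800  stride 1/|dx|=1.1547 1/|dy|=2.0000
    cross x-line → (5,7), t=0.6813
    cross y-line → (5,6), t=0.8800
    cross x-line → (6,6), t=1.8360
    cross y-line → (6,5), t=2.8800
    cross x-line → (7,5), t=2.9907
    cross x-line → (8,5), t=4.1454 (wall)
  → r_5 = 4.1454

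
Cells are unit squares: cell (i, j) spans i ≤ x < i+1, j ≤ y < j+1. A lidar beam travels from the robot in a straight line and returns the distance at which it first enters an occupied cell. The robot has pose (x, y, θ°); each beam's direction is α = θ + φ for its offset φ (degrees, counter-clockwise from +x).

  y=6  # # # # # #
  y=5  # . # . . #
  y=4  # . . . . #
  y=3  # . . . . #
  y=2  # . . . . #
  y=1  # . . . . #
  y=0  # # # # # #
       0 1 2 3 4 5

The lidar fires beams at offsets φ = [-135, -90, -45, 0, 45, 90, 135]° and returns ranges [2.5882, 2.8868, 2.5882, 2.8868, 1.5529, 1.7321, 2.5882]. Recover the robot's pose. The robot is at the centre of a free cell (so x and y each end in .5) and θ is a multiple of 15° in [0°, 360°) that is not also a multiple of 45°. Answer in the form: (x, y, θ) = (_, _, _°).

(x, y, θ) = (3.5, 3.5, 300°)

Enumerate (i+0.5, j+0.5, θ) over the 19 free cells and 16 admissible headings. For each, cast all 7 beams and compare to the given ranges.
  (4.5, 1.5, 330°): beam 1 = 1.9319 ≠ 2.5882 ✗
  (2.5, 3.5, 285°): beam 1 = 1.7321 ≠ 2.5882 ✗
  (3.5, 5.5, 195°): beam 1 = 0.5774 ≠ 2.5882 ✗
  (4.5, 4.5, 165°): beam 1 = 0.5774 ≠ 2.5882 ✗
  (3.5, 1.5, 60°): beam 1 = 0.5176 ≠ 2.5882 ✗
  …
  (3.5, 3.5, 300°): r_1=2.5882, r_2=2.8868, r_3=2.5882, r_4=2.8868, r_5=1.5529, r_6=1.7321, r_7=2.5882 — all match ✓
No second candidate reproduces the full scan.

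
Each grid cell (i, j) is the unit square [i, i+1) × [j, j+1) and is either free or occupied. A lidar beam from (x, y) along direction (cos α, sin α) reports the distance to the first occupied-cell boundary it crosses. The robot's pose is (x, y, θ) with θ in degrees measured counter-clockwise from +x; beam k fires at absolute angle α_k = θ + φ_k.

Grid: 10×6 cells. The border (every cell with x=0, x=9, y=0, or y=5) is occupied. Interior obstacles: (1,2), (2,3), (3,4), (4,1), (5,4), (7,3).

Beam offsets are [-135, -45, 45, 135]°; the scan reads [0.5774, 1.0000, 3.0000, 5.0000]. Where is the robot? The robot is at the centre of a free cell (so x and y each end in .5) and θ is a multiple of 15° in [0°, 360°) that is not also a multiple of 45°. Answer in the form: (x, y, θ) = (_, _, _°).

(x, y, θ) = (7.5, 1.5, 15°)

The pose lattice has 26·16 = 416 candidates. Test each by forward raycasting.
  (8.5, 2.5, 30°): beam 1 = 1.5529 ≠ 0.5774 ✗
  (6.5, 3.5, 195°): beam 1 = 1.7321 ≠ 0.5774 ✗
  (8.5, 4.5, 105°): beam 2 = 0.5774 ≠ 1.0000 ✗
  …
  (7.5, 1.5, 15°): r_1=0.5774, r_2=1.0000, r_3=3.0000, r_4=5.0000 — all match ✓
No second candidate reproduces the full scan.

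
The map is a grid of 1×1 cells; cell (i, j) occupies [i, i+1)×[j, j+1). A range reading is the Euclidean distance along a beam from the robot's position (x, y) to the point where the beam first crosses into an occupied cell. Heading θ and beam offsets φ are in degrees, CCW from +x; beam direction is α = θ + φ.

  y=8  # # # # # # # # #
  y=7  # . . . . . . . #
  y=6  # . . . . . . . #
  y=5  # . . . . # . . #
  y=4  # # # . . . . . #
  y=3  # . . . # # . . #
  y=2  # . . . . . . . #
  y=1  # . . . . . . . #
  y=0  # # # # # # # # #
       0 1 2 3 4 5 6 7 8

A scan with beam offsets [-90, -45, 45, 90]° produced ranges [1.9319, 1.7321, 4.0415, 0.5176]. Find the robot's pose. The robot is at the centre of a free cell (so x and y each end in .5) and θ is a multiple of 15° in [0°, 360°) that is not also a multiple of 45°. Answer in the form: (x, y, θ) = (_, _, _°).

Candidates: 44 free-cell centres × 16 headings = 704 poses. Raycast each; keep the one whose scan matches to 4 dp.
  (6.5, 1.5, 195°): beam 2 = 5.0000 ≠ 1.7321 ✗
  (3.5, 3.5, 240°): beam 1 = 1.0000 ≠ 1.9319 ✗
  (2.5, 2.5, 345°): beam 1 = 1.5529 ≠ 1.9319 ✗
  …
  (3.5, 4.5, 75°): r_1=1.9319, r_2=1.7321, r_3=4.0415, r_4=0.5176 — all match ✓
Only this pose fits every beam.

(x, y, θ) = (3.5, 4.5, 75°)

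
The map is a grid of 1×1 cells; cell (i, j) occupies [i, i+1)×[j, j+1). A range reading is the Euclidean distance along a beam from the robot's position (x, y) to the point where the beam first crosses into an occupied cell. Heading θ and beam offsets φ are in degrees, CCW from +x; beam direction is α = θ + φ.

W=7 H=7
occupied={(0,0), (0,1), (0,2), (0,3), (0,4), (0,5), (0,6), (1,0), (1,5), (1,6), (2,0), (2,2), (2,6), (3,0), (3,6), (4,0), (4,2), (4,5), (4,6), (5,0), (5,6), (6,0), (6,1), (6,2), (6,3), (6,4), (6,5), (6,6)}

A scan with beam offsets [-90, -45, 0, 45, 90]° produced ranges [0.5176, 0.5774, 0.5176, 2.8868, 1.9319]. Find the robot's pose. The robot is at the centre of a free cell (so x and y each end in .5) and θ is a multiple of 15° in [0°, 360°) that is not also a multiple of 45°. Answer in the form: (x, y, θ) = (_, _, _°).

(x, y, θ) = (5.5, 5.5, 195°)

The pose lattice has 21·16 = 336 candidates. Test each by forward raycasting.
  (2.5, 4.5, 30°): beam 1 = 4.0415 ≠ 0.5176 ✗
  (3.5, 2.5, 60°): beam 1 = 0.5774 ≠ 0.5176 ✗
  (2.5, 3.5, 240°): beam 1 = 1.7321 ≠ 0.5176 ✗
  …
  (5.5, 5.5, 195°): r_1=0.5176, r_2=0.5774, r_3=0.5176, r_4=2.8868, r_5=1.9319 — all match ✓
No second candidate reproduces the full scan.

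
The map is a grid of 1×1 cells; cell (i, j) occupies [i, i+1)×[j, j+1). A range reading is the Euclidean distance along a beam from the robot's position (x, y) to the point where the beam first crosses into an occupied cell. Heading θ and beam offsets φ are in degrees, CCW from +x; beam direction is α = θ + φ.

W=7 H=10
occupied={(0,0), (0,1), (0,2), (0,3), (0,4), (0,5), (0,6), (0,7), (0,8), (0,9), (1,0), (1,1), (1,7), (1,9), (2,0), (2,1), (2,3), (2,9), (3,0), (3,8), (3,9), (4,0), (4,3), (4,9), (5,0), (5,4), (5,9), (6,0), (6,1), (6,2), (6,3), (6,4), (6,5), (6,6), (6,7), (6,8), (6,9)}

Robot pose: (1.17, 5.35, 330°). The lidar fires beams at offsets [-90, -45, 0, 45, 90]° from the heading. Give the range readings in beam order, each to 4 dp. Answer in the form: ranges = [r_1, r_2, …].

beam 1: φ=-90°, α=240°
  dir = (cos 240°, sin 240°) = (-0.5000, -0.8660); from cell (1,5)
  next x-line at t=0.3400, next y-line at t=0.4041; Δt_x=2.0000, Δt_y=1.1547
    x: enter (0,5) at t=0.3400 ← occupied
  → r_1 = 0.3400
beam 2: φ=-45°, α=285°
  dir = (cos 285°, sin 285°) = (0.2588, -0.9659); from cell (1,5)
  next x-line at t=3.2069, next y-line at t=0.3623; Δt_x=3.8637, Δt_y=1.0353
    y: enter (1,4) at t=0.3623
    y: enter (1,3) at t=1.3976
    y: enter (1,2) at t=2.4329
    x: enter (2,2) at t=3.2069
    y: enter (2,1) at t=3.4682 ← occupied
  → r_2 = 3.4682
beam 3: φ=0°, α=330°
  dir = (cos 330°, sin 330°) = (0.8660, -0.5000); from cell (1,5)
  next x-line at t=0.9584, next y-line at t=0.7000; Δt_x=1.1547, Δt_y=2.0000
    y: enter (1,4) at t=0.7000
    x: enter (2,4) at t=0.9584
    x: enter (3,4) at t=2.1131
    y: enter (3,3) at t=2.7000
    x: enter (4,3) at t=3.2678 ← occupied
  → r_3 = 3.2678
beam 4: φ=45°, α=15°
  dir = (cos 15°, sin 15°) = (0.9659, 0.2588); from cell (1,5)
  next x-line at t=0.8593, next y-line at t=2.5114; Δt_x=1.0353, Δt_y=3.8637
    x: enter (2,5) at t=0.8593
    x: enter (3,5) at t=1.8946
    y: enter (3,6) at t=2.5114
    x: enter (4,6) at t=2.9298
    x: enter (5,6) at t=3.9651
    x: enter (6,6) at t=5.0004 ← occupied
  → r_4 = 5.0004
beam 5: φ=90°, α=60°
  dir = (cos 60°, sin 60°) = (0.5000, 0.8660); from cell (1,5)
  next x-line at t=1.6600, next y-line at t=0.7506; Δt_x=2.0000, Δt_y=1.1547
    y: enter (1,6) at t=0.7506
    x: enter (2,6) at t=1.6600
    y: enter (2,7) at t=1.9053
    y: enter (2,8) at t=3.0600
    x: enter (3,8) at t=3.6600 ← occupied
  → r_5 = 3.6600

ranges = [0.3400, 3.4682, 3.2678, 5.0004, 3.6600]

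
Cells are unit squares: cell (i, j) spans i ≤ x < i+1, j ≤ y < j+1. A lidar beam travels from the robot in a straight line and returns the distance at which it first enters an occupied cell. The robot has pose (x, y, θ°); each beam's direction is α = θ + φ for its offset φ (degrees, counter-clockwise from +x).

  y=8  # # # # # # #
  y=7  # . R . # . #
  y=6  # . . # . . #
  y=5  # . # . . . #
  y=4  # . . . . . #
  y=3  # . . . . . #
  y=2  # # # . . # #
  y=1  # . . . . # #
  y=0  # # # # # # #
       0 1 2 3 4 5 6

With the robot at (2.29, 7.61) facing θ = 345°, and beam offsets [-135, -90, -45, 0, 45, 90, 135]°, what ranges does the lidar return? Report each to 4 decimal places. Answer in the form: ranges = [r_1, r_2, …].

ranges = [1.4896, 4.7726, 1.4200, 1.7703, 0.7800, 0.4038, 0.4503]

beam 1: φ=-135°, α=210°
  dir = (cos 210°, sin 210°) = (-0.8660, -0.5000); from cell (2,7)
  next x-line at t=0.3349, next y-line at t=1.2200; Δt_x=1.1547, Δt_y=2.0000
    x: enter (1,7) at t=0.3349
    y: enter (1,6) at t=1.2200
    x: enter (0,6) at t=1.4896 ← occupied
  → r_1 = 1.4896
beam 2: φ=-90°, α=255°
  dir = (cos 255°, sin 255°) = (-0.2588, -0.9659); from cell (2,7)
  next x-line at t=1.1205, next y-line at t=0.6315; Δt_x=3.8637, Δt_y=1.0353
    y: enter (2,6) at t=0.6315
    x: enter (1,6) at t=1.1205
    y: enter (1,5) at t=1.6668
    y: enter (1,4) at t=2.7021
    y: enter (1,3) at t=3.7373
    y: enter (1,2) at t=4.7726 ← occupied
  → r_2 = 4.7726
beam 3: φ=-45°, α=300°
  dir = (cos 300°, sin 300°) = (0.5000, -0.8660); from cell (2,7)
  next x-line at t=1.4200, next y-line at t=0.7044; Δt_x=2.0000, Δt_y=1.1547
    y: enter (2,6) at t=0.7044
    x: enter (3,6) at t=1.4200 ← occupied
  → r_3 = 1.4200
beam 4: φ=0°, α=345°
  dir = (cos 345°, sin 345°) = (0.9659, -0.2588); from cell (2,7)
  next x-line at t=0.7350, next y-line at t=2.3569; Δt_x=1.0353, Δt_y=3.8637
    x: enter (3,7) at t=0.7350
    x: enter (4,7) at t=1.7703 ← occupied
  → r_4 = 1.7703
beam 5: φ=45°, α=30°
  dir = (cos 30°, sin 30°) = (0.8660, 0.5000); from cell (2,7)
  next x-line at t=0.8198, next y-line at t=0.7800; Δt_x=1.1547, Δt_y=2.0000
    y: enter (2,8) at t=0.7800 ← occupied
  → r_5 = 0.7800
beam 6: φ=90°, α=75°
  dir = (cos 75°, sin 75°) = (0.2588, 0.9659); from cell (2,7)
  next x-line at t=2.7432, next y-line at t=0.4038; Δt_x=3.8637, Δt_y=1.0353
    y: enter (2,8) at t=0.4038 ← occupied
  → r_6 = 0.4038
beam 7: φ=135°, α=120°
  dir = (cos 120°, sin 120°) = (-0.5000, 0.8660); from cell (2,7)
  next x-line at t=0.5800, next y-line at t=0.4503; Δt_x=2.0000, Δt_y=1.1547
    y: enter (2,8) at t=0.4503 ← occupied
  → r_7 = 0.4503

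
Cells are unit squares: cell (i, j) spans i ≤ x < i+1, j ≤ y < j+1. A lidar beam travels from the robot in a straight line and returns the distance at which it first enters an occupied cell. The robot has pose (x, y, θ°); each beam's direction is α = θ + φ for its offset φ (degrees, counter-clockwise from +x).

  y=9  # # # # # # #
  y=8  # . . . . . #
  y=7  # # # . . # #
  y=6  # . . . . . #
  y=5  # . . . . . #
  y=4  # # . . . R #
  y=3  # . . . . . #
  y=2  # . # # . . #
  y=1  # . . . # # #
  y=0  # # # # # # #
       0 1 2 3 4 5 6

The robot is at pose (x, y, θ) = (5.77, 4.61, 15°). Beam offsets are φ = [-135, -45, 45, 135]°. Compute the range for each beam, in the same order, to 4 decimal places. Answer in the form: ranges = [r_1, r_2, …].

ranges = [3.0138, 0.2656, 0.4600, 4.7800]

beam 1: φ=-135°, α=240°
  cosα=-0.5000 sinα=-0.8660 | (5,4) | tMaxX 1.5400 tMaxY 0.7044 | tΔX 2.0000 tΔY 1.1547
    t=0.7044 [y] (5,3)
    t=1.5400 [x] (4,3)
    t=1.8591 [y] (4,2)
    t=3.0138 [y] (4,1) — stop
  → r_1 = 3.0138
beam 2: φ=-45°, α=330°
  cosα=0.8660 sinα=-0.5000 | (5,4) | tMaxX 0.2656 tMaxY 1.2200 | tΔX 1.1547 tΔY 2.0000
    t=0.2656 [x] (6,4) — stop
  → r_2 = 0.2656
beam 3: φ=45°, α=60°
  cosα=0.5000 sinα=0.8660 | (5,4) | tMaxX 0.4600 tMaxY 0.4503 | tΔX 2.0000 tΔY 1.1547
    t=0.4503 [y] (5,5)
    t=0.4600 [x] (6,5) — stop
  → r_3 = 0.4600
beam 4: φ=135°, α=150°
  cosα=-0.8660 sinα=0.5000 | (5,4) | tMaxX 0.8891 tMaxY 0.7800 | tΔX 1.1547 tΔY 2.0000
    t=0.7800 [y] (5,5)
    t=0.8891 [x] (4,5)
    t=2.0438 [x] (3,5)
    t=2.7800 [y] (3,6)
    t=3.1985 [x] (2,6)
    t=4.3532 [x] (1,6)
    t=4.7800 [y] (1,7) — stop
  → r_4 = 4.7800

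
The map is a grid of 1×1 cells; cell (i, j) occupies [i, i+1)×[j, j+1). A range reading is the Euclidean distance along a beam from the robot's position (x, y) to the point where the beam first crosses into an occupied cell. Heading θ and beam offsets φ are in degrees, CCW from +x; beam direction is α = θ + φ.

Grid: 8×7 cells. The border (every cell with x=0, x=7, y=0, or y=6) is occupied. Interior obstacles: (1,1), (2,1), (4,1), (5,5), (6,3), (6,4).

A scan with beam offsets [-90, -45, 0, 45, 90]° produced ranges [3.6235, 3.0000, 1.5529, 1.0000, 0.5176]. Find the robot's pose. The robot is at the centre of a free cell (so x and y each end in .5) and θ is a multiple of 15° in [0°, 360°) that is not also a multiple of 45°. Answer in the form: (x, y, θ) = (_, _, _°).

The pose lattice has 24·16 = 384 candidates. Test each by forward raycasting.
  (2.5, 4.5, 120°): beam 1 = 2.8868 ≠ 3.6235 ✗
  (5.5, 4.5, 150°): beam 1 = 0.5774 ≠ 3.6235 ✗
  (1.5, 3.5, 195°): beam 1 = 1.9319 ≠ 3.6235 ✗
  (6.5, 5.5, 60°): beam 1 = 0.5774 ≠ 3.6235 ✗
  …
  (2.5, 2.5, 165°): r_1=3.6235, r_2=3.0000, r_3=1.5529, r_4=1.0000, r_5=0.5176 — all match ✓
Unique over the lattice → pose = (2.5, 2.5, 165°).

(x, y, θ) = (2.5, 2.5, 165°)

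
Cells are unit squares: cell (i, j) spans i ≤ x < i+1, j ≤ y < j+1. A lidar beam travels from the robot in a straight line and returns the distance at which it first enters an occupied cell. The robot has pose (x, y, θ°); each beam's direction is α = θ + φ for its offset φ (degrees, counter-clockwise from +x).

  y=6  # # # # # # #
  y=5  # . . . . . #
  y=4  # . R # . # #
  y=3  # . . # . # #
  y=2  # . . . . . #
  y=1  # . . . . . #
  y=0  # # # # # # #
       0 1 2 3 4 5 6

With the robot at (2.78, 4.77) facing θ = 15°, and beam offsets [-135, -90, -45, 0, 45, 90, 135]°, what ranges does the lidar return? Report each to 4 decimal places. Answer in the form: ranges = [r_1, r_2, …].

ranges = [3.5600, 0.8500, 0.2540, 0.2278, 1.4203, 1.2734, 2.0554]

beam 1: φ=-135°, α=240°
  dir = (cos 240°, sin 240°) = (-0.5000, -0.8660); from cell (2,4)
  next x-line at t=1.5600, next y-line at t=0.8891; Δt_x=2.0000, Δt_y=1.1547
    y: enter (2,3) at t=0.8891
    x: enter (1,3) at t=1.5600
    y: enter (1,2) at t=2.0438
    y: enter (1,1) at t=3.1985
    x: enter (0,1) at t=3.5600 ← occupied
  → r_1 = 3.5600
beam 2: φ=-90°, α=285°
  dir = (cos 285°, sin 285°) = (0.2588, -0.9659); from cell (2,4)
  next x-line at t=0.8500, next y-line at t=0.7972; Δt_x=3.8637, Δt_y=1.0353
    y: enter (2,3) at t=0.7972
    x: enter (3,3) at t=0.8500 ← occupied
  → r_2 = 0.8500
beam 3: φ=-45°, α=330°
  dir = (cos 330°, sin 330°) = (0.8660, -0.5000); from cell (2,4)
  next x-line at t=0.2540, next y-line at t=1.5400; Δt_x=1.1547, Δt_y=2.0000
    x: enter (3,4) at t=0.2540 ← occupied
  → r_3 = 0.2540
beam 4: φ=0°, α=15°
  dir = (cos 15°, sin 15°) = (0.9659, 0.2588); from cell (2,4)
  next x-line at t=0.2278, next y-line at t=0.8887; Δt_x=1.0353, Δt_y=3.8637
    x: enter (3,4) at t=0.2278 ← occupied
  → r_4 = 0.2278
beam 5: φ=45°, α=60°
  dir = (cos 60°, sin 60°) = (0.5000, 0.8660); from cell (2,4)
  next x-line at t=0.4400, next y-line at t=0.2656; Δt_x=2.0000, Δt_y=1.1547
    y: enter (2,5) at t=0.2656
    x: enter (3,5) at t=0.4400
    y: enter (3,6) at t=1.4203 ← occupied
  → r_5 = 1.4203
beam 6: φ=90°, α=105°
  dir = (cos 105°, sin 105°) = (-0.2588, 0.9659); from cell (2,4)
  next x-line at t=3.0137, next y-line at t=0.2381; Δt_x=3.8637, Δt_y=1.0353
    y: enter (2,5) at t=0.2381
    y: enter (2,6) at t=1.2734 ← occupied
  → r_6 = 1.2734
beam 7: φ=135°, α=150°
  dir = (cos 150°, sin 150°) = (-0.8660, 0.5000); from cell (2,4)
  next x-line at t=0.9007, next y-line at t=0.4600; Δt_x=1.1547, Δt_y=2.0000
    y: enter (2,5) at t=0.4600
    x: enter (1,5) at t=0.9007
    x: enter (0,5) at t=2.0554 ← occupied
  → r_7 = 2.0554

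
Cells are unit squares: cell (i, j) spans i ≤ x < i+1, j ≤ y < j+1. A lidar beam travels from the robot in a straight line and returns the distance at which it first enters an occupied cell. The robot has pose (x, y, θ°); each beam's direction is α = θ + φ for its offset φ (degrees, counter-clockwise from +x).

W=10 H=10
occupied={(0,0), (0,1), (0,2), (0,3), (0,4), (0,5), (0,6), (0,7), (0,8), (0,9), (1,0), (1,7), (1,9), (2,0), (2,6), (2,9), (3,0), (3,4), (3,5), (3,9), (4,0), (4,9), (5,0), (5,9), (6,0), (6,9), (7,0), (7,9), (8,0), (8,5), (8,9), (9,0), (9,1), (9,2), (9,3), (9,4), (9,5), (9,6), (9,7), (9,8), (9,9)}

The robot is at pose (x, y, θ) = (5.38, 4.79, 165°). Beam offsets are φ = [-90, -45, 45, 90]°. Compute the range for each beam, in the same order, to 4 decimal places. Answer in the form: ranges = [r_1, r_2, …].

beam 1: φ=-90°, α=75°
  d=(0.2588,0.9659)  start (5,4)  tX=2.3955 tY=0.2174  stride 1/|dx|=3.8637 1/|dy|=1.0353
    cross y-line → (5,5), t=0.2174
    cross y-line → (5,6), t=1.2527
    cross y-line → (5,7), t=2.2880
    cross x-line → (6,7), t=2.3955
    cross y-line → (6,8), t=3.3232
    cross y-line → (6,9), t=4.3585 (wall)
  → r_1 = 4.3585
beam 2: φ=-45°, α=120°
  d=(-0.5000,0.8660)  start (5,4)  tX=0.7600 tY=0.2425  stride 1/|dx|=2.0000 1/|dy|=1.1547
    cross y-line → (5,5), t=0.2425
    cross x-line → (4,5), t=0.7600
    cross y-line → (4,6), t=1.3972
    cross y-line → (4,7), t=2.5519
    cross x-line → (3,7), t=2.7600
    cross y-line → (3,8), t=3.7066
    cross x-line → (2,8), t=4.7600
    cross y-line → (2,9), t=4.8613 (wall)
  → r_2 = 4.8613
beam 3: φ=45°, α=210°
  d=(-0.8660,-0.5000)  start (5,4)  tX=0.4388 tY=1.5800  stride 1/|dx|=1.1547 1/|dy|=2.0000
    cross x-line → (4,4), t=0.4388
    cross y-line → (4,3), t=1.5800
    cross x-line → (3,3), t=1.5935
    cross x-line → (2,3), t=2.7482
    cross y-line → (2,2), t=3.5800
    cross x-line → (1,2), t=3.9029
    cross x-line → (0,2), t=5.0576 (wall)
  → r_3 = 5.0576
beam 4: φ=90°, α=255°
  d=(-0.2588,-0.9659)  start (5,4)  tX=1.4682 tY=0.8179  stride 1/|dx|=3.8637 1/|dy|=1.0353
    cross y-line → (5,3), t=0.8179
    cross x-line → (4,3), t=1.4682
    cross y-line → (4,2), t=1.8531
    cross y-line → (4,1), t=2.8884
    cross y-line → (4,0), t=3.9237 (wall)
  → r_4 = 3.9237

ranges = [4.3585, 4.8613, 5.0576, 3.9237]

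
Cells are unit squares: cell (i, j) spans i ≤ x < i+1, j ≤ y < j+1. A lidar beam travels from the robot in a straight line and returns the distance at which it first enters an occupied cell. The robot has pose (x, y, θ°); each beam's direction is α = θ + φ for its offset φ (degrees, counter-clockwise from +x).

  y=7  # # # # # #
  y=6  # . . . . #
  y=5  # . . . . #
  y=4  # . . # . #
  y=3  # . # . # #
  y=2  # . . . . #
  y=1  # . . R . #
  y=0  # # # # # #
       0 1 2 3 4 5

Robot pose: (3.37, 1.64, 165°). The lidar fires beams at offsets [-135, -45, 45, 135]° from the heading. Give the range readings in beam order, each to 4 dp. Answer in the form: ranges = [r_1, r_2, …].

beam 1: φ=-135°, α=30°
  d=(0.8660,0.5000)  start (3,1)  tX=0.7275 tY=0.7200  stride 1/|dx|=1.1547 1/|dy|=2.0000
    cross y-line → (3,2), t=0.7200
    cross x-line → (4,2), t=0.7275
    cross x-line → (5,2), t=1.8822 (wall)
  → r_1 = 1.8822
beam 2: φ=-45°, α=120°
  d=(-0.5000,0.8660)  start (3,1)  tX=0.7400 tY=0.4157  stride 1/|dx|=2.0000 1/|dy|=1.1547
    cross y-line → (3,2), t=0.4157
    cross x-line → (2,2), t=0.7400
    cross y-line → (2,3), t=1.5704 (wall)
  → r_2 = 1.5704
beam 3: φ=45°, α=210°
  d=(-0.8660,-0.5000)  start (3,1)  tX=0.4272 tY=1.2800  stride 1/|dx|=1.1547 1/|dy|=2.0000
    cross x-line → (2,1), t=0.4272
    cross y-line → (2,0), t=1.2800 (wall)
  → r_3 = 1.2800
beam 4: φ=135°, α=300°
  d=(0.5000,-0.8660)  start (3,1)  tX=1.2600 tY=0.7390  stride 1/|dx|=2.0000 1/|dy|=1.1547
    cross y-line → (3,0), t=0.7390 (wall)
  → r_4 = 0.7390

ranges = [1.8822, 1.5704, 1.2800, 0.7390]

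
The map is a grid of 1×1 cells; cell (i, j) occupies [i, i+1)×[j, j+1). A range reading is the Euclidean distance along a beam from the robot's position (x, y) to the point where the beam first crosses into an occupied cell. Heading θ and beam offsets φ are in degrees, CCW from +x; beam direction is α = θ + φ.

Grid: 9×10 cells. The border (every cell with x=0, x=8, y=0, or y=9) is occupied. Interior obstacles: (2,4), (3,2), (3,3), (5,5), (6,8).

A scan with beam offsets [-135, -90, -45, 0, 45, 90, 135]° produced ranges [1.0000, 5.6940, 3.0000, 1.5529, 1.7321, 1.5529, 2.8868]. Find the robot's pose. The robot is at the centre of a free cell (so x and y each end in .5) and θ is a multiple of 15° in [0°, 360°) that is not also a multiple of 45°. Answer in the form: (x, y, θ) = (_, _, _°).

The pose lattice has 51·16 = 816 candidates. Test each by forward raycasting.
  (4.5, 2.5, 195°): beam 1 = 2.8868 ≠ 1.0000 ✗
  (3.5, 1.5, 195°): beam 1 = 0.5774 ≠ 1.0000 ✗
  (6.5, 2.5, 300°): beam 1 = 2.5882 ≠ 1.0000 ✗
  (4.5, 7.5, 240°): beam 1 = 1.5529 ≠ 1.0000 ✗
  …
  (6.5, 6.5, 345°): r_1=1.0000, r_2=5.6940, r_3=3.0000, r_4=1.5529, r_5=1.7321, r_6=1.5529, r_7=2.8868 — all match ✓
No second candidate reproduces the full scan.

(x, y, θ) = (6.5, 6.5, 345°)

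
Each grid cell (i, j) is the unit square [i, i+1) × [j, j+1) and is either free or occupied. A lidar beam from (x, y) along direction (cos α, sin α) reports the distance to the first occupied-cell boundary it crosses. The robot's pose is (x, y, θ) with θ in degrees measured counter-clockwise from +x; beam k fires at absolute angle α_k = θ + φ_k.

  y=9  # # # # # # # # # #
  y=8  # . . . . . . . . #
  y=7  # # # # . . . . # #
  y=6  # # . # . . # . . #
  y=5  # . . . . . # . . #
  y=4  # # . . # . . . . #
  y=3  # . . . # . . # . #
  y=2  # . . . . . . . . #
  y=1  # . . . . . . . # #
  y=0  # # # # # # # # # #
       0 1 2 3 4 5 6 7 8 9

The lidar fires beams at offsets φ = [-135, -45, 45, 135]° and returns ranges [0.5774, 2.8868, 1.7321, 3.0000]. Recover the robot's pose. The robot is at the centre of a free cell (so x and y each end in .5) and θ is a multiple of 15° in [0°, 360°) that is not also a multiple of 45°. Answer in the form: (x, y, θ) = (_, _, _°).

The pose lattice has 51·16 = 816 candidates. Test each by forward raycasting.
  (6.5, 3.5, 150°): beam 1 = 0.5176 ≠ 0.5774 ✗
  (6.5, 4.5, 330°): beam 1 = 1.5529 ≠ 0.5774 ✗
  (6.5, 3.5, 75°): beam 1 = 2.8868 ≠ 0.5774 ✗
  (1.5, 1.5, 195°): beam 1 = 8.6603 ≠ 0.5774 ✗
  …
  (6.5, 7.5, 15°): r_1=0.5774, r_2=2.8868, r_3=1.7321, r_4=3.0000 — all match ✓
No second candidate reproduces the full scan.

(x, y, θ) = (6.5, 7.5, 15°)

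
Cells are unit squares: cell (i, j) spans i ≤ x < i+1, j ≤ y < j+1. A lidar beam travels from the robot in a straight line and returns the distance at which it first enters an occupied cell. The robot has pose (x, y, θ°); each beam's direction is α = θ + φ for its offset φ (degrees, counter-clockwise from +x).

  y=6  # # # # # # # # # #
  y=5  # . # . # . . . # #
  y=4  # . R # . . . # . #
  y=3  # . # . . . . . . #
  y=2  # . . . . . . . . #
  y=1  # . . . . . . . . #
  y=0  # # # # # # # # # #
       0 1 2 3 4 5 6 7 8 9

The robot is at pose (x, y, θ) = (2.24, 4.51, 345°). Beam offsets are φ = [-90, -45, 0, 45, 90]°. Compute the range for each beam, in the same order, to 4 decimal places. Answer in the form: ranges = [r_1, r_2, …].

beam 1: φ=-90°, α=255°
  d=(-0.2588,-0.9659)  start (2,4)  tX=0.9273 tY=0.5280  stride 1/|dx|=3.8637 1/|dy|=1.0353
    cross y-line → (2,3), t=0.5280 (wall)
  → r_1 = 0.5280
beam 2: φ=-45°, α=300°
  d=(0.5000,-0.8660)  start (2,4)  tX=1.5200 tY=0.5889  stride 1/|dx|=2.0000 1/|dy|=1.1547
    cross y-line → (2,3), t=0.5889 (wall)
  → r_2 = 0.5889
beam 3: φ=0°, α=345°
  d=(0.9659,-0.2588)  start (2,4)  tX=0.7868 tY=1.9705  stride 1/|dx|=1.0353 1/|dy|=3.8637
    cross x-line → (3,4), t=0.7868 (wall)
  → r_3 = 0.7868
beam 4: φ=45°, α=30°
  d=(0.8660,0.5000)  start (2,4)  tX=0.8776 tY=0.9800  stride 1/|dx|=1.1547 1/|dy|=2.0000
    cross x-line → (3,4), t=0.8776 (wall)
  → r_4 = 0.8776
beam 5: φ=90°, α=75°
  d=(0.2588,0.9659)  start (2,4)  tX=2.9364 tY=0.5073  stride 1/|dx|=3.8637 1/|dy|=1.0353
    cross y-line → (2,5), t=0.5073 (wall)
  → r_5 = 0.5073

ranges = [0.5280, 0.5889, 0.7868, 0.8776, 0.5073]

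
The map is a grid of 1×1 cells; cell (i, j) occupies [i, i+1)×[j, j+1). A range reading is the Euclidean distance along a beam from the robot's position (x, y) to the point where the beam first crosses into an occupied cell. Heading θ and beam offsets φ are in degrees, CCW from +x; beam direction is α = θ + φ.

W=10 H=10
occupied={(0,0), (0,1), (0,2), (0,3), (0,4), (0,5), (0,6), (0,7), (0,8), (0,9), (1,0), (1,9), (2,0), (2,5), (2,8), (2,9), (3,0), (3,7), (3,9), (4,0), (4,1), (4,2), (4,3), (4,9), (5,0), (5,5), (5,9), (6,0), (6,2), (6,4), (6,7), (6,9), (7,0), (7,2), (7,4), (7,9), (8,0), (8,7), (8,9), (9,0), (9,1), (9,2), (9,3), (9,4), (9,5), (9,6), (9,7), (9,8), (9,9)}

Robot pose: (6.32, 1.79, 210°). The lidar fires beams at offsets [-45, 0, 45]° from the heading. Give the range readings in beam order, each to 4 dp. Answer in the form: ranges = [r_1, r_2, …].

ranges = [1.3666, 1.5242, 0.8179]

beam 1: φ=-45°, α=165°
  direction (-0.9659, 0.2588); cell (6,1); t to first gridline: x 0.3313, y 0.8114 (then +1.0353 / +3.8637)
    (5,1) via x @ 0.3313
    (5,2) via y @ 0.8114
    (4,2) via x @ 1.3666  # hit
  → r_1 = 1.3666
beam 2: φ=0°, α=210°
  direction (-0.8660, -0.5000); cell (6,1); t to first gridline: x 0.3695, y 1.5800 (then +1.1547 / +2.0000)
    (5,1) via x @ 0.3695
    (4,1) via x @ 1.5242  # hit
  → r_2 = 1.5242
beam 3: φ=45°, α=255°
  direction (-0.2588, -0.9659); cell (6,1); t to first gridline: x 1.2364, y 0.8179 (then +3.8637 / +1.0353)
    (6,0) via y @ 0.8179  # hit
  → r_3 = 0.8179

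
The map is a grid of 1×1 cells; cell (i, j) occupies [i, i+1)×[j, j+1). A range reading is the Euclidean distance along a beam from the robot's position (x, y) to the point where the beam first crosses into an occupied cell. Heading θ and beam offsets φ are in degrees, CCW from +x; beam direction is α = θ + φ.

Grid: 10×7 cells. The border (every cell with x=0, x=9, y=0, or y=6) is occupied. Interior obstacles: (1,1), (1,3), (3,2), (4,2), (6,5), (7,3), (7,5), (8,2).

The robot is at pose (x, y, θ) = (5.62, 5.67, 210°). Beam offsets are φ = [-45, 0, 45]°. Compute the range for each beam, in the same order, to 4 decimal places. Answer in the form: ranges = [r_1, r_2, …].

beam 1: φ=-45°, α=165°
  d=(-0.9659,0.2588)  start (5,5)  tX=0.6419 tY=1.2750  stride 1/|dx|=1.0353 1/|dy|=3.8637
    cross x-line → (4,5), t=0.6419
    cross y-line → (4,6), t=1.2750 (wall)
  → r_1 = 1.2750
beam 2: φ=0°, α=210°
  d=(-0.8660,-0.5000)  start (5,5)  tX=0.7159 tY=1.3400  stride 1/|dx|=1.1547 1/|dy|=2.0000
    cross x-line → (4,5), t=0.7159
    cross y-line → (4,4), t=1.3400
    cross x-line → (3,4), t=1.8706
    cross x-line → (2,4), t=3.0253
    cross y-line → (2,3), t=3.3400
    cross x-line → (1,3), t=4.1800 (wall)
  → r_2 = 4.1800
beam 3: φ=45°, α=255°
  d=(-0.2588,-0.9659)  start (5,5)  tX=2.3955 tY=0.6936  stride 1/|dx|=3.8637 1/|dy|=1.0353
    cross y-line → (5,4), t=0.6936
    cross y-line → (5,3), t=1.7289
    cross x-line → (4,3), t=2.3955
    cross y-line → (4,2), t=2.7642 (wall)
  → r_3 = 2.7642

ranges = [1.2750, 4.1800, 2.7642]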